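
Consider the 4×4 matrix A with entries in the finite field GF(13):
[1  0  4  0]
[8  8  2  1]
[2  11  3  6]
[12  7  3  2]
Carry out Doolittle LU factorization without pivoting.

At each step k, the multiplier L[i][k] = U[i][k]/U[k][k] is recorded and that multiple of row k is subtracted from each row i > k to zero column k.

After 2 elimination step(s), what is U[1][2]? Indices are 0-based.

k=0: U[0][0]=1
  eliminate (1,0): mult=8, new row 1: (0, 8, 9, 1); set L[1][0]=8
  eliminate (2,0): mult=2, new row 2: (0, 11, 8, 6); set L[2][0]=2
  eliminate (3,0): mult=12, new row 3: (0, 7, 7, 2); set L[3][0]=12
k=1: U[1][1]=8
  eliminate (2,1): mult=3, new row 2: (0, 0, 7, 3); set L[2][1]=3
  eliminate (3,1): mult=9, new row 3: (0, 0, 4, 6); set L[3][1]=9

U[1][2] = 9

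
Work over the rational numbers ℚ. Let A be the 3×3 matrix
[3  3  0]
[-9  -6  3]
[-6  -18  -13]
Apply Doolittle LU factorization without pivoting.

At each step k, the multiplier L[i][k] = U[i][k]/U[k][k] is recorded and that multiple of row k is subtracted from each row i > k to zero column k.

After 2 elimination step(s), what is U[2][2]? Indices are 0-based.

k=0: U[0][0]=3
  eliminate (1,0): mult=-3, new row 1: (0, 3, 3); set L[1][0]=-3
  eliminate (2,0): mult=-2, new row 2: (0, -12, -13); set L[2][0]=-2
k=1: U[1][1]=3
  eliminate (2,1): mult=-4, new row 2: (0, 0, -1); set L[2][1]=-4

U[2][2] = -1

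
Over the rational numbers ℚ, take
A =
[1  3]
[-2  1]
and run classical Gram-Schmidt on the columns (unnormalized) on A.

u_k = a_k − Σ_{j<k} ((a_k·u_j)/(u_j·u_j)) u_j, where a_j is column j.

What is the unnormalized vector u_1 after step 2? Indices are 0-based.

Step 1: u_0 = a_0 = (1, -2).
Step 2: u_1 = a_1 − (1/5)·u_0 = (14/5, 7/5).

u_1 = (14/5, 7/5)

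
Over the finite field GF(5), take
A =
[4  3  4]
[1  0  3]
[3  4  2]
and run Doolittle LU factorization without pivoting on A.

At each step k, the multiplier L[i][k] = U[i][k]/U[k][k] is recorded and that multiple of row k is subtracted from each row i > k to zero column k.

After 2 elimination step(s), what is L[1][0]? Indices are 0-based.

L[1][0] = 4

Step 1: pivot at (0,0) is 4.
  row1 ← row1 − (4)·row0  ⇒  L[1][0]=4, U row1=(0, 3, 2)
  row2 ← row2 − (2)·row0  ⇒  L[2][0]=2, U row2=(0, 3, 4)
Step 2: pivot at (1,1) is 3.
  row2 ← row2 − (1)·row1  ⇒  L[2][1]=1, U row2=(0, 0, 2)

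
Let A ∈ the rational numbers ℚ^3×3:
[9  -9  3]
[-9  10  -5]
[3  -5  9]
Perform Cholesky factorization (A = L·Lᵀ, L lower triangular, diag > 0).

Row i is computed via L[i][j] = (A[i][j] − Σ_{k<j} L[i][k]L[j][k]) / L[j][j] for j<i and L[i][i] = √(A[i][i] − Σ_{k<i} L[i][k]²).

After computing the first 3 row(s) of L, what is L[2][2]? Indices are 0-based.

Step 1: L[0][0] = √(9) = 3.
  L[1][0] = (-9) / L[0][0] = -3.
Step 2: L[1][1] = √(1) = 1.
  L[2][0] = (3) / L[0][0] = 1.
  L[2][1] = (-2) / L[1][1] = -2.
Step 3: L[2][2] = √(4) = 2.

L[2][2] = 2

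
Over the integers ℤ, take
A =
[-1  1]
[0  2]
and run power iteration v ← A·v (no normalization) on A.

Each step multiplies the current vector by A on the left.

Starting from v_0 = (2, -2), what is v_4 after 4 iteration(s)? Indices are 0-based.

v_0 = (2, -2).
v_1 = A·v_0 = (-4, -4).
v_2 = A·v_1 = (0, -8).
v_3 = A·v_2 = (-8, -16).
v_4 = A·v_3 = (-8, -32).

v_4 = (-8, -32)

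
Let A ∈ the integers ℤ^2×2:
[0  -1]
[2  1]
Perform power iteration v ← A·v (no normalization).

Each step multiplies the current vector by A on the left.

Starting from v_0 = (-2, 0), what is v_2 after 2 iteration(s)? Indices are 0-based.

v_2 = (4, -4)

v_0 = (-2, 0).
v_1 = A·v_0 = (0, -4).
v_2 = A·v_1 = (4, -4).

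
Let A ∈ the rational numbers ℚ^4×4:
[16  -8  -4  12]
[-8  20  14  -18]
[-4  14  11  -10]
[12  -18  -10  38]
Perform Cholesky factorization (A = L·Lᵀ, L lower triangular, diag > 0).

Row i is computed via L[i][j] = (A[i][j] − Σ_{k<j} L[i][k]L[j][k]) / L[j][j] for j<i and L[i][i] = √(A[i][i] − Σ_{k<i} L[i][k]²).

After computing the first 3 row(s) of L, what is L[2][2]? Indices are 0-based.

Step 1: L[0][0] = √(16) = 4.
  L[1][0] = (-8) / L[0][0] = -2.
Step 2: L[1][1] = √(16) = 4.
  L[2][0] = (-4) / L[0][0] = -1.
  L[2][1] = (12) / L[1][1] = 3.
Step 3: L[2][2] = √(1) = 1.

L[2][2] = 1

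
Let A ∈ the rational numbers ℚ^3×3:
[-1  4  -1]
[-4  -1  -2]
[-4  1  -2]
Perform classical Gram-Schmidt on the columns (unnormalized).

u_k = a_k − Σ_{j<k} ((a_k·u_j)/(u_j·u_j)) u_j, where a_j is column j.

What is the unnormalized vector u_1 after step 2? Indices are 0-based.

Step 1: u_0 = a_0 = (-1, -4, -4).
Step 2: u_1 = a_1 − (-4/33)·u_0 = (128/33, -49/33, 17/33).

u_1 = (128/33, -49/33, 17/33)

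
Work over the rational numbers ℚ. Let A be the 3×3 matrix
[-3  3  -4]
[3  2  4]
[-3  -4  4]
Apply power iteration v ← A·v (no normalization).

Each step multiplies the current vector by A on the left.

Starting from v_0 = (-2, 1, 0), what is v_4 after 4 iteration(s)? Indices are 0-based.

v_4 = (-1083, 588, -222)

v_0 = (-2, 1, 0).
v_1 = A·v_0 = (9, -4, 2).
v_2 = A·v_1 = (-47, 27, -3).
v_3 = A·v_2 = (234, -99, 21).
v_4 = A·v_3 = (-1083, 588, -222).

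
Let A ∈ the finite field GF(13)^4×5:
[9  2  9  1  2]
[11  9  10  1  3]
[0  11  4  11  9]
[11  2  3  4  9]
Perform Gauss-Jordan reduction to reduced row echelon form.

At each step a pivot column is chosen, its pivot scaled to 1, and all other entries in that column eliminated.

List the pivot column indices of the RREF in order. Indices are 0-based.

pivot columns: 0, 1, 2, 3

pivot(0,0)=9: scale R0 → (1, 6, 1, 3, 6)
  clear (1,0): R1 −= (11)R0 → (0, 8, 12, 7, 2)
  clear (3,0): R3 −= (11)R0 → (0, 1, 5, 10, 8)
pivot(1,1)=8: scale R1 → (0, 1, 8, 9, 10)
  clear (0,1): R0 −= (6)R1 → (1, 0, 5, 1, 11)
  clear (2,1): R2 −= (11)R1 → (0, 0, 7, 3, 3)
  clear (3,1): R3 −= (1)R1 → (0, 0, 10, 1, 11)
pivot(2,2)=7: scale R2 → (0, 0, 1, 6, 6)
  clear (0,2): R0 −= (5)R2 → (1, 0, 0, 10, 7)
  clear (1,2): R1 −= (8)R2 → (0, 1, 0, 0, 1)
  clear (3,2): R3 −= (10)R2 → (0, 0, 0, 6, 3)
pivot(3,3)=6: scale R3 → (0, 0, 0, 1, 7)
  clear (0,3): R0 −= (10)R3 → (1, 0, 0, 0, 2)
  clear (2,3): R2 −= (6)R3 → (0, 0, 1, 0, 3)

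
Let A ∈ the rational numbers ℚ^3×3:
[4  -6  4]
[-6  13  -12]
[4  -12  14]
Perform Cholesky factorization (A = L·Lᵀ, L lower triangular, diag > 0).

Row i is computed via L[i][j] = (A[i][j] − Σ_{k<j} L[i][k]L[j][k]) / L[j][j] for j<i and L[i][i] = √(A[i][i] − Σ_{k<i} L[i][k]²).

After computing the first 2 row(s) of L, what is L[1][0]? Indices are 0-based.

Step 1: L[0][0] = √(4) = 2.
  L[1][0] = (-6) / L[0][0] = -3.
Step 2: L[1][1] = √(4) = 2.

L[1][0] = -3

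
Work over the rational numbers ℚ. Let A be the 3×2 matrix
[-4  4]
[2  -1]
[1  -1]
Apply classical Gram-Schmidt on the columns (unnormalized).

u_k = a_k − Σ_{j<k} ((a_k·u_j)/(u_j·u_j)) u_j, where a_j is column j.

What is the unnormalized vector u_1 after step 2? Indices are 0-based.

Step 1: u_0 = a_0 = (-4, 2, 1).
Step 2: u_1 = a_1 − (-19/21)·u_0 = (8/21, 17/21, -2/21).

u_1 = (8/21, 17/21, -2/21)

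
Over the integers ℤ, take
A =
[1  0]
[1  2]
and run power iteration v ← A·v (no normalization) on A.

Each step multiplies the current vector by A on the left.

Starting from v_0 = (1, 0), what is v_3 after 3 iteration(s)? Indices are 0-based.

v_3 = (1, 7)

v_0 = (1, 0).
v_1 = A·v_0 = (1, 1).
v_2 = A·v_1 = (1, 3).
v_3 = A·v_2 = (1, 7).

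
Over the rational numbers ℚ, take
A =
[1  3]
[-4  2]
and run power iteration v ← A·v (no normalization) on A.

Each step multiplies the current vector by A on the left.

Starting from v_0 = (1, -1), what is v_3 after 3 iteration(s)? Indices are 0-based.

v_0 = (1, -1).
v_1 = A·v_0 = (-2, -6).
v_2 = A·v_1 = (-20, -4).
v_3 = A·v_2 = (-32, 72).

v_3 = (-32, 72)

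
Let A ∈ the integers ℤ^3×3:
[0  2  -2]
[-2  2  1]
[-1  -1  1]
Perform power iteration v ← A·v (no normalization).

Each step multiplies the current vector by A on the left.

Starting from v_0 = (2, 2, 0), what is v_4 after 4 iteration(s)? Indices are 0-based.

v_0 = (2, 2, 0).
v_1 = A·v_0 = (4, 0, -4).
v_2 = A·v_1 = (8, -12, -8).
v_3 = A·v_2 = (-8, -48, -4).
v_4 = A·v_3 = (-88, -84, 52).

v_4 = (-88, -84, 52)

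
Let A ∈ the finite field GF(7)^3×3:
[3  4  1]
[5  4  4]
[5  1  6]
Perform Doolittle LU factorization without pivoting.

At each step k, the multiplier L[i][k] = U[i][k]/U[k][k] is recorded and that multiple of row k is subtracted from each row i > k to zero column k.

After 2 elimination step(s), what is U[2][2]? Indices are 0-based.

[col 0] pivot 3
  R1 -= 4*R0 → (0, 2, 0)  (L[1][0] := 4)
  R2 -= 4*R0 → (0, 6, 2)  (L[2][0] := 4)
[col 1] pivot 2
  R2 -= 3*R1 → (0, 0, 2)  (L[2][1] := 3)

U[2][2] = 2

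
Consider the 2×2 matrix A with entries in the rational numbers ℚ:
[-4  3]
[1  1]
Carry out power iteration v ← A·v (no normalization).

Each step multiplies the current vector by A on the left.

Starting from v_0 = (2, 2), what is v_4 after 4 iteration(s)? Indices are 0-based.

v_4 = (362, -52)

v_0 = (2, 2).
v_1 = A·v_0 = (-2, 4).
v_2 = A·v_1 = (20, 2).
v_3 = A·v_2 = (-74, 22).
v_4 = A·v_3 = (362, -52).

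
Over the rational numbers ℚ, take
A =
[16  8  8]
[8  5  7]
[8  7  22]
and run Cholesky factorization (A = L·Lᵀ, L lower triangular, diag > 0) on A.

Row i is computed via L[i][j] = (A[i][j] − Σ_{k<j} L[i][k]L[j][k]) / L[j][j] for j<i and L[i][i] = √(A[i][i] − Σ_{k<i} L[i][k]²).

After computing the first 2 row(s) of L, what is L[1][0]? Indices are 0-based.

Step 1: L[0][0] = √(16) = 4.
  L[1][0] = (8) / L[0][0] = 2.
Step 2: L[1][1] = √(1) = 1.

L[1][0] = 2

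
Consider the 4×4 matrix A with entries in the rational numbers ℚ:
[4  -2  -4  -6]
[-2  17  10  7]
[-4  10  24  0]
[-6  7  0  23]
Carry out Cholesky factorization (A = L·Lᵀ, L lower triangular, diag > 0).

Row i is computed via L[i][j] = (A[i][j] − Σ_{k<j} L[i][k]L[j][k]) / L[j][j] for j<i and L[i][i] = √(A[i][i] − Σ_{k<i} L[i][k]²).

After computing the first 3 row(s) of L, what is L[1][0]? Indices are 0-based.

L[1][0] = -1

Step 1: L[0][0] = √(4) = 2.
  L[1][0] = (-2) / L[0][0] = -1.
Step 2: L[1][1] = √(16) = 4.
  L[2][0] = (-4) / L[0][0] = -2.
  L[2][1] = (8) / L[1][1] = 2.
Step 3: L[2][2] = √(16) = 4.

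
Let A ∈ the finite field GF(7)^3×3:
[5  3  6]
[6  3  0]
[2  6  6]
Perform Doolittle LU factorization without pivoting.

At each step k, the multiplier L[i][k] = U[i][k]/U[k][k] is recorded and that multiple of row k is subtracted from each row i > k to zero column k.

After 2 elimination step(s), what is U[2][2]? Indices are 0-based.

U[2][2] = 2

k=0: U[0][0]=5
  eliminate (1,0): mult=4, new row 1: (0, 5, 4); set L[1][0]=4
  eliminate (2,0): mult=6, new row 2: (0, 2, 5); set L[2][0]=6
k=1: U[1][1]=5
  eliminate (2,1): mult=6, new row 2: (0, 0, 2); set L[2][1]=6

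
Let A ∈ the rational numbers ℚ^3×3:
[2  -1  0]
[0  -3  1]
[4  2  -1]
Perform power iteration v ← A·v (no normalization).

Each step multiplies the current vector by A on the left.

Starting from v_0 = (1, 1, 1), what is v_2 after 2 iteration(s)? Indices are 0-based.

v_2 = (4, 11, -5)

v_0 = (1, 1, 1).
v_1 = A·v_0 = (1, -2, 5).
v_2 = A·v_1 = (4, 11, -5).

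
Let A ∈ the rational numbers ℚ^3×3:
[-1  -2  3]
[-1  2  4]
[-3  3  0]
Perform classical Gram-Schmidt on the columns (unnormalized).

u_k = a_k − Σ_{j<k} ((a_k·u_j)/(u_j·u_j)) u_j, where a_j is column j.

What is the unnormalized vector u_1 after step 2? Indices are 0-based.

Step 1: u_0 = a_0 = (-1, -1, -3).
Step 2: u_1 = a_1 − (-9/11)·u_0 = (-31/11, 13/11, 6/11).

u_1 = (-31/11, 13/11, 6/11)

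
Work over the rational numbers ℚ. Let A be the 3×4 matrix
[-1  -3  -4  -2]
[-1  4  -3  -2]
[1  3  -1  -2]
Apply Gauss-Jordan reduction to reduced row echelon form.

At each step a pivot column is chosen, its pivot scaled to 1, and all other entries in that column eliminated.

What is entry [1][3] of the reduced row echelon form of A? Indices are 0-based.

M[1][3] = -4/35

step 1: normalize row 0 (÷-1) = (1, 3, 4, 2)
  row 1: subtract -1×row0 = (0, 7, 1, 0)
  row 2: subtract 1×row0 = (0, 0, -5, -4)
step 2: normalize row 1 (÷7) = (0, 1, 1/7, 0)
  row 0: subtract 3×row1 = (1, 0, 25/7, 2)
step 3: normalize row 2 (÷-5) = (0, 0, 1, 4/5)
  row 0: subtract 25/7×row2 = (1, 0, 0, -6/7)
  row 1: subtract 1/7×row2 = (0, 1, 0, -4/35)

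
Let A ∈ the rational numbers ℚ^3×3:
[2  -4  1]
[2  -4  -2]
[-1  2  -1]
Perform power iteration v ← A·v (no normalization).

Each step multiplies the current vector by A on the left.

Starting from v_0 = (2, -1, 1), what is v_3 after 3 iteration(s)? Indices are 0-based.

v_0 = (2, -1, 1).
v_1 = A·v_0 = (9, 6, -5).
v_2 = A·v_1 = (-11, 4, 8).
v_3 = A·v_2 = (-30, -54, 11).

v_3 = (-30, -54, 11)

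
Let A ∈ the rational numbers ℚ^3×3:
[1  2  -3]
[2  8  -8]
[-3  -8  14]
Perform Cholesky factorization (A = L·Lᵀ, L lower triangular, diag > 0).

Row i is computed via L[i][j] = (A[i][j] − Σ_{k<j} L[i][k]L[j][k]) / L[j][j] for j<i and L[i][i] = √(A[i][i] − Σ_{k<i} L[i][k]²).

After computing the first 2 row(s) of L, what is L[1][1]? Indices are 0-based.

L[1][1] = 2

Step 1: L[0][0] = √(1) = 1.
  L[1][0] = (2) / L[0][0] = 2.
Step 2: L[1][1] = √(4) = 2.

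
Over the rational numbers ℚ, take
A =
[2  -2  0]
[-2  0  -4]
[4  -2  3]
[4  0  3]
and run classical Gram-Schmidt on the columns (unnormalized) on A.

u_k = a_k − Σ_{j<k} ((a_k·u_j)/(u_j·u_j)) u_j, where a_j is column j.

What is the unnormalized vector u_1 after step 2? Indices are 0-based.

u_1 = (-7/5, -3/5, -4/5, 6/5)

Step 1: u_0 = a_0 = (2, -2, 4, 4).
Step 2: u_1 = a_1 − (-3/10)·u_0 = (-7/5, -3/5, -4/5, 6/5).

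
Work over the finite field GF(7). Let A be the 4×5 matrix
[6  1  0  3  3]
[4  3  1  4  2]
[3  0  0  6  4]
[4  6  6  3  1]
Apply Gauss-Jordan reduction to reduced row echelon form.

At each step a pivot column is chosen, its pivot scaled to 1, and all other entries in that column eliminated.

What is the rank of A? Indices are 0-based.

step 1: normalize row 0 (÷6) = (1, 6, 0, 4, 4)
  row 1: subtract 4×row0 = (0, 0, 1, 2, 0)
  row 2: subtract 3×row0 = (0, 3, 0, 1, 6)
  row 3: subtract 4×row0 = (0, 3, 6, 1, 6)
step 2: exchange rows 1,2
step 2: normalize row 1 (÷3) = (0, 1, 0, 5, 2)
  row 0: subtract 6×row1 = (1, 0, 0, 2, 6)
  row 3: subtract 3×row1 = (0, 0, 6, 0, 0)
step 3: normalize row 2 (÷1) = (0, 0, 1, 2, 0)
  row 3: subtract 6×row2 = (0, 0, 0, 2, 0)
step 4: normalize row 3 (÷2) = (0, 0, 0, 1, 0)
  row 0: subtract 2×row3 = (1, 0, 0, 0, 6)
  row 1: subtract 5×row3 = (0, 1, 0, 0, 2)
  row 2: subtract 2×row3 = (0, 0, 1, 0, 0)

rank = 4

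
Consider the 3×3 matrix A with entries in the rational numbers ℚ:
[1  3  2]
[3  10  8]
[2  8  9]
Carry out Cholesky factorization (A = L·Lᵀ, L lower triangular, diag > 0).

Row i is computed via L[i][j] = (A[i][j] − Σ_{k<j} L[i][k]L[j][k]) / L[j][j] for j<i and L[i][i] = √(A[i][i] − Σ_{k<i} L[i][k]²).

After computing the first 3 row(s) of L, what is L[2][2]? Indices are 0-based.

Step 1: L[0][0] = √(1) = 1.
  L[1][0] = (3) / L[0][0] = 3.
Step 2: L[1][1] = √(1) = 1.
  L[2][0] = (2) / L[0][0] = 2.
  L[2][1] = (2) / L[1][1] = 2.
Step 3: L[2][2] = √(1) = 1.

L[2][2] = 1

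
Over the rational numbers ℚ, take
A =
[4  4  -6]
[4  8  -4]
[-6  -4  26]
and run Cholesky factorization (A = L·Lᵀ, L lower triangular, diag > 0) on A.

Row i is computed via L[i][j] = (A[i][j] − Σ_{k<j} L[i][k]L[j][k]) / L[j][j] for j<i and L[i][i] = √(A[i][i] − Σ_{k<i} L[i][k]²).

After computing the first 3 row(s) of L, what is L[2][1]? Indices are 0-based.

Step 1: L[0][0] = √(4) = 2.
  L[1][0] = (4) / L[0][0] = 2.
Step 2: L[1][1] = √(4) = 2.
  L[2][0] = (-6) / L[0][0] = -3.
  L[2][1] = (2) / L[1][1] = 1.
Step 3: L[2][2] = √(16) = 4.

L[2][1] = 1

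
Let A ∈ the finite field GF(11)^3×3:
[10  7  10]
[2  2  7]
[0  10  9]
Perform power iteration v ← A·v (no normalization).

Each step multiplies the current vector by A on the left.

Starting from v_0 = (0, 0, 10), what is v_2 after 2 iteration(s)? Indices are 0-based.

v_0 = (0, 0, 10).
v_1 = A·v_0 = (1, 4, 2).
v_2 = A·v_1 = (3, 2, 3).

v_2 = (3, 2, 3)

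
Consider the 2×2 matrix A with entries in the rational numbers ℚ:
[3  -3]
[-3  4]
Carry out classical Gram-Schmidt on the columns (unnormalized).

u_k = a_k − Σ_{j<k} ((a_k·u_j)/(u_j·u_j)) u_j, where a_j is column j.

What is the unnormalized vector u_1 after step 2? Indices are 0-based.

u_1 = (1/2, 1/2)

Step 1: u_0 = a_0 = (3, -3).
Step 2: u_1 = a_1 − (-7/6)·u_0 = (1/2, 1/2).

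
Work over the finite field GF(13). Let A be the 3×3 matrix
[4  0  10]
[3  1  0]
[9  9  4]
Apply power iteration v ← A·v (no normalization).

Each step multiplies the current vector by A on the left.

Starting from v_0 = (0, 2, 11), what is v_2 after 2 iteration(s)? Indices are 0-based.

v_2 = (7, 7, 8)

v_0 = (0, 2, 11).
v_1 = A·v_0 = (6, 2, 10).
v_2 = A·v_1 = (7, 7, 8).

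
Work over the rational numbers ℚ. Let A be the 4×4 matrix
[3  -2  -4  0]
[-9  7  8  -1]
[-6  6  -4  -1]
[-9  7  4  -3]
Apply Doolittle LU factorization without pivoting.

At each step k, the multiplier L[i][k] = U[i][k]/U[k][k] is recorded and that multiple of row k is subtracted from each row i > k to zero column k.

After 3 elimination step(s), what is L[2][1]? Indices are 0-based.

L[2][1] = 2

k=0: U[0][0]=3
  eliminate (1,0): mult=-3, new row 1: (0, 1, -4, -1); set L[1][0]=-3
  eliminate (2,0): mult=-2, new row 2: (0, 2, -12, -1); set L[2][0]=-2
  eliminate (3,0): mult=-3, new row 3: (0, 1, -8, -3); set L[3][0]=-3
k=1: U[1][1]=1
  eliminate (2,1): mult=2, new row 2: (0, 0, -4, 1); set L[2][1]=2
  eliminate (3,1): mult=1, new row 3: (0, 0, -4, -2); set L[3][1]=1
k=2: U[2][2]=-4
  eliminate (3,2): mult=1, new row 3: (0, 0, 0, -3); set L[3][2]=1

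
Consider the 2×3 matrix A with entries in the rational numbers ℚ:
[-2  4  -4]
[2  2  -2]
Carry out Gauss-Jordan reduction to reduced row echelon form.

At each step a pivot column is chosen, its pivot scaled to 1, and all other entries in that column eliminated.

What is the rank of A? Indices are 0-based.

pivot(0,0)=-2: scale R0 → (1, -2, 2)
  clear (1,0): R1 −= (2)R0 → (0, 6, -6)
pivot(1,1)=6: scale R1 → (0, 1, -1)
  clear (0,1): R0 −= (-2)R1 → (1, 0, 0)

rank = 2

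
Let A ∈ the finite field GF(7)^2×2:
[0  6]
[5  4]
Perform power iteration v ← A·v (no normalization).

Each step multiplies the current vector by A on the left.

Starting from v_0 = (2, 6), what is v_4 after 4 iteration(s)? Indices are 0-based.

v_4 = (5, 3)

v_0 = (2, 6).
v_1 = A·v_0 = (1, 6).
v_2 = A·v_1 = (1, 1).
v_3 = A·v_2 = (6, 2).
v_4 = A·v_3 = (5, 3).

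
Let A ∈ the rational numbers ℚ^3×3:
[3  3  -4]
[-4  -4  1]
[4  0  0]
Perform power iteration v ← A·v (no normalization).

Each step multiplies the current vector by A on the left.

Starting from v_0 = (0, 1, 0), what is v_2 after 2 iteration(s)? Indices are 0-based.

v_2 = (-3, 4, 12)

v_0 = (0, 1, 0).
v_1 = A·v_0 = (3, -4, 0).
v_2 = A·v_1 = (-3, 4, 12).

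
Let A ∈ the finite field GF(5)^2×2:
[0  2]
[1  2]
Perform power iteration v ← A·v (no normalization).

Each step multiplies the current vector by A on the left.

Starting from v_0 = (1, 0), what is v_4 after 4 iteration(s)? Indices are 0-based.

v_4 = (2, 1)

v_0 = (1, 0).
v_1 = A·v_0 = (0, 1).
v_2 = A·v_1 = (2, 2).
v_3 = A·v_2 = (4, 1).
v_4 = A·v_3 = (2, 1).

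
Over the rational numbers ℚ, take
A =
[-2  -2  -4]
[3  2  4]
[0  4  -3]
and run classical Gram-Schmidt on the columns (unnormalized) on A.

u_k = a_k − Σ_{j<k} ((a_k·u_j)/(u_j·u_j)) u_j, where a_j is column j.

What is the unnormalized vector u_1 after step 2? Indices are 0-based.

u_1 = (-6/13, -4/13, 4)

Step 1: u_0 = a_0 = (-2, 3, 0).
Step 2: u_1 = a_1 − (10/13)·u_0 = (-6/13, -4/13, 4).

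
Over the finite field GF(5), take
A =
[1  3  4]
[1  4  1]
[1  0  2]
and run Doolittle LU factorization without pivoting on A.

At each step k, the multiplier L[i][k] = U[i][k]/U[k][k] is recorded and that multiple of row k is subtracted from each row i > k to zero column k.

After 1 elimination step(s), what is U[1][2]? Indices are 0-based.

U[1][2] = 2

k=0: U[0][0]=1
  eliminate (1,0): mult=1, new row 1: (0, 1, 2); set L[1][0]=1
  eliminate (2,0): mult=1, new row 2: (0, 2, 3); set L[2][0]=1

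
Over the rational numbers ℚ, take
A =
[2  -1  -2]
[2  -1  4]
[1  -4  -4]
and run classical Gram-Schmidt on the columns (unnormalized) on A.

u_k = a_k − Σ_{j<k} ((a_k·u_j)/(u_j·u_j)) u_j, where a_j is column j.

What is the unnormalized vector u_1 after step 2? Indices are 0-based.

Step 1: u_0 = a_0 = (2, 2, 1).
Step 2: u_1 = a_1 − (-8/9)·u_0 = (7/9, 7/9, -28/9).

u_1 = (7/9, 7/9, -28/9)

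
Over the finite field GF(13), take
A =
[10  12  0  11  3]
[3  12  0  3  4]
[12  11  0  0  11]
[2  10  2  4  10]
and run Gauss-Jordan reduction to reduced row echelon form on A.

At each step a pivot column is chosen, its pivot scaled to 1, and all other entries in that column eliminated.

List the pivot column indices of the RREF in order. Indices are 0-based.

pivot(0,0)=10: scale R0 → (1, 9, 0, 5, 12)
  clear (1,0): R1 −= (3)R0 → (0, 11, 0, 1, 7)
  clear (2,0): R2 −= (12)R0 → (0, 7, 0, 5, 10)
  clear (3,0): R3 −= (2)R0 → (0, 5, 2, 7, 12)
pivot(1,1)=11: scale R1 → (0, 1, 0, 6, 3)
  clear (0,1): R0 −= (9)R1 → (1, 0, 0, 3, 11)
  clear (2,1): R2 −= (7)R1 → (0, 0, 0, 2, 2)
  clear (3,1): R3 −= (5)R1 → (0, 0, 2, 3, 10)
pivot(2,2): swap R2↔R3
pivot(2,2)=2: scale R2 → (0, 0, 1, 8, 5)
pivot(3,3)=2: scale R3 → (0, 0, 0, 1, 1)
  clear (0,3): R0 −= (3)R3 → (1, 0, 0, 0, 8)
  clear (1,3): R1 −= (6)R3 → (0, 1, 0, 0, 10)
  clear (2,3): R2 −= (8)R3 → (0, 0, 1, 0, 10)

pivot columns: 0, 1, 2, 3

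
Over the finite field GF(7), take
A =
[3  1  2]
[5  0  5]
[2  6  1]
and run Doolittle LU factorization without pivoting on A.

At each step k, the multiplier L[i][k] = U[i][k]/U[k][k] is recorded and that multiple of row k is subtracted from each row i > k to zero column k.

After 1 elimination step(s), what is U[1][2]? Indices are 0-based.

k=0: U[0][0]=3
  eliminate (1,0): mult=4, new row 1: (0, 3, 4); set L[1][0]=4
  eliminate (2,0): mult=3, new row 2: (0, 3, 2); set L[2][0]=3

U[1][2] = 4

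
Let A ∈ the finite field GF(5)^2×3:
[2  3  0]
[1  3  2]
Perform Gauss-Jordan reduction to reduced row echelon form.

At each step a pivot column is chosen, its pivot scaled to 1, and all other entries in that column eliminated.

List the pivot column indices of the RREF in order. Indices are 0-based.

[1] R0 /= 2  ⇒  (1, 4, 0)
     R1 -= 1·R0  ⇒  (0, 4, 2)
[2] R1 /= 4  ⇒  (0, 1, 3)
     R0 -= 4·R1  ⇒  (1, 0, 3)

pivot columns: 0, 1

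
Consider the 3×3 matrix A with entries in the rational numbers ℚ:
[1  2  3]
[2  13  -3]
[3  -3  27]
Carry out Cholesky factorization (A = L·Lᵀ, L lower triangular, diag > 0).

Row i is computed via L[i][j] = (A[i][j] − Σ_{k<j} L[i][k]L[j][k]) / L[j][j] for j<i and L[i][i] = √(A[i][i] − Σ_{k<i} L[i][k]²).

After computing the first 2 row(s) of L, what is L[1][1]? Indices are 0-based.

L[1][1] = 3

Step 1: L[0][0] = √(1) = 1.
  L[1][0] = (2) / L[0][0] = 2.
Step 2: L[1][1] = √(9) = 3.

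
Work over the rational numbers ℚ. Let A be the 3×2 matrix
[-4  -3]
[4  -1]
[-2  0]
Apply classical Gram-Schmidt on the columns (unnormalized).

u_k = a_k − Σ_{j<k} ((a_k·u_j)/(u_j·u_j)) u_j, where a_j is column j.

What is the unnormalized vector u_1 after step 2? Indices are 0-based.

Step 1: u_0 = a_0 = (-4, 4, -2).
Step 2: u_1 = a_1 − (2/9)·u_0 = (-19/9, -17/9, 4/9).

u_1 = (-19/9, -17/9, 4/9)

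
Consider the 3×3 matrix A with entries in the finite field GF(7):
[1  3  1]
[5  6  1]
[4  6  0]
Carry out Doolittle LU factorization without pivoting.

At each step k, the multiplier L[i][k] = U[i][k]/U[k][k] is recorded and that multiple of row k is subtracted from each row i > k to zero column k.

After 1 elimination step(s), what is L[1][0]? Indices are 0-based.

k=0: U[0][0]=1
  eliminate (1,0): mult=5, new row 1: (0, 5, 3); set L[1][0]=5
  eliminate (2,0): mult=4, new row 2: (0, 1, 3); set L[2][0]=4

L[1][0] = 5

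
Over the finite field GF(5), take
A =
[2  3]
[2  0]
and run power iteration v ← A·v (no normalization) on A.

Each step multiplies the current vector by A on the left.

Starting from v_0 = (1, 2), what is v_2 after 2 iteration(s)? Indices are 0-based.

v_2 = (2, 1)

v_0 = (1, 2).
v_1 = A·v_0 = (3, 2).
v_2 = A·v_1 = (2, 1).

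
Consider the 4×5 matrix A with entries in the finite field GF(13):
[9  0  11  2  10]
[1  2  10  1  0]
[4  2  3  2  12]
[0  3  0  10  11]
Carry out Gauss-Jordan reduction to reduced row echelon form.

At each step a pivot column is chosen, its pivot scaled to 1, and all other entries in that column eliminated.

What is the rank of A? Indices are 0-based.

pivot(0,0)=9: scale R0 → (1, 0, 7, 6, 4)
  clear (1,0): R1 −= (1)R0 → (0, 2, 3, 8, 9)
  clear (2,0): R2 −= (4)R0 → (0, 2, 1, 4, 9)
pivot(1,1)=2: scale R1 → (0, 1, 8, 4, 11)
  clear (2,1): R2 −= (2)R1 → (0, 0, 11, 9, 0)
  clear (3,1): R3 −= (3)R1 → (0, 0, 2, 11, 4)
pivot(2,2)=11: scale R2 → (0, 0, 1, 2, 0)
  clear (0,2): R0 −= (7)R2 → (1, 0, 0, 5, 4)
  clear (1,2): R1 −= (8)R2 → (0, 1, 0, 1, 11)
  clear (3,2): R3 −= (2)R2 → (0, 0, 0, 7, 4)
pivot(3,3)=7: scale R3 → (0, 0, 0, 1, 8)
  clear (0,3): R0 −= (5)R3 → (1, 0, 0, 0, 3)
  clear (1,3): R1 −= (1)R3 → (0, 1, 0, 0, 3)
  clear (2,3): R2 −= (2)R3 → (0, 0, 1, 0, 10)

rank = 4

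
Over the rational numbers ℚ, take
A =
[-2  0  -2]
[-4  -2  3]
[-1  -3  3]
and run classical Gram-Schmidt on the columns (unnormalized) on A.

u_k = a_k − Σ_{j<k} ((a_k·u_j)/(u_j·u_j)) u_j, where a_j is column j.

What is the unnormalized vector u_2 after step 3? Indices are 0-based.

u_2 = (-65/38, 39/38, -13/19)

Step 1: u_0 = a_0 = (-2, -4, -1).
Step 2: u_1 = a_1 − (11/21)·u_0 = (22/21, 2/21, -52/21).
Step 3: u_2 = a_2 − (-11/21)·u_0 − (-97/76)·u_1 = (-65/38, 39/38, -13/19).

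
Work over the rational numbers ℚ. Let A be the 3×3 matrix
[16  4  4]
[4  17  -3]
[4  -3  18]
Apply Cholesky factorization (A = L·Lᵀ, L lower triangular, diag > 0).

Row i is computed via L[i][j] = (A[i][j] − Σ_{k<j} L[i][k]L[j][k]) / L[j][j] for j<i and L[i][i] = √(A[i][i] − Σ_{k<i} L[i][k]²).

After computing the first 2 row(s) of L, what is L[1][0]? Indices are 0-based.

L[1][0] = 1

Step 1: L[0][0] = √(16) = 4.
  L[1][0] = (4) / L[0][0] = 1.
Step 2: L[1][1] = √(16) = 4.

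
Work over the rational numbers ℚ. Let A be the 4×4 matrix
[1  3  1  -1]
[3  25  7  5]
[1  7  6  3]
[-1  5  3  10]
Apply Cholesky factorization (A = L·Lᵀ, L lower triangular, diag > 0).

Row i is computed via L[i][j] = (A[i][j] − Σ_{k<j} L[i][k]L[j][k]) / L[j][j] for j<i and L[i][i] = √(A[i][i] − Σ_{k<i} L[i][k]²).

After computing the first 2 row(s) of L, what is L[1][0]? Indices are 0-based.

L[1][0] = 3

Step 1: L[0][0] = √(1) = 1.
  L[1][0] = (3) / L[0][0] = 3.
Step 2: L[1][1] = √(16) = 4.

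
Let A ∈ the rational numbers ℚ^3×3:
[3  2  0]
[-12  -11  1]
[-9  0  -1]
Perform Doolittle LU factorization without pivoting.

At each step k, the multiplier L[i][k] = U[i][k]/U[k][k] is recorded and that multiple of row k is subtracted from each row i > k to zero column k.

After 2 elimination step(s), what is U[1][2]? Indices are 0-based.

U[1][2] = 1

Step 1: pivot at (0,0) is 3.
  row1 ← row1 − (-4)·row0  ⇒  L[1][0]=-4, U row1=(0, -3, 1)
  row2 ← row2 − (-3)·row0  ⇒  L[2][0]=-3, U row2=(0, 6, -1)
Step 2: pivot at (1,1) is -3.
  row2 ← row2 − (-2)·row1  ⇒  L[2][1]=-2, U row2=(0, 0, 1)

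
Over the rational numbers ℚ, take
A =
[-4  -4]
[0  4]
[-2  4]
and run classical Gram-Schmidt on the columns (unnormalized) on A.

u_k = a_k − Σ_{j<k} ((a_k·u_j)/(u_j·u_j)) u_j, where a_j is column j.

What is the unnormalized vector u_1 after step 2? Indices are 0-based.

u_1 = (-12/5, 4, 24/5)

Step 1: u_0 = a_0 = (-4, 0, -2).
Step 2: u_1 = a_1 − (2/5)·u_0 = (-12/5, 4, 24/5).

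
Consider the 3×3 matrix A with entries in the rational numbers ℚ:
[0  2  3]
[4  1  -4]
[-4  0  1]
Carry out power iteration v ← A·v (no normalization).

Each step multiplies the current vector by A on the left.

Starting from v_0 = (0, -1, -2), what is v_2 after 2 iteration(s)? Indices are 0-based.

v_0 = (0, -1, -2).
v_1 = A·v_0 = (-8, 7, -2).
v_2 = A·v_1 = (8, -17, 30).

v_2 = (8, -17, 30)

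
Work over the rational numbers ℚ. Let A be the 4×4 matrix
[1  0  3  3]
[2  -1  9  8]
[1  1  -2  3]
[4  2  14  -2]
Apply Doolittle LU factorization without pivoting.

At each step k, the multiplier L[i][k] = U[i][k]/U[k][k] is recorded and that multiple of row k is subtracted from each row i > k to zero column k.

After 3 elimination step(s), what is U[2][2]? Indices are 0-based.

[col 0] pivot 1
  R1 -= 2*R0 → (0, -1, 3, 2)  (L[1][0] := 2)
  R2 -= 1*R0 → (0, 1, -5, 0)  (L[2][0] := 1)
  R3 -= 4*R0 → (0, 2, 2, -14)  (L[3][0] := 4)
[col 1] pivot -1
  R2 -= -1*R1 → (0, 0, -2, 2)  (L[2][1] := -1)
  R3 -= -2*R1 → (0, 0, 8, -10)  (L[3][1] := -2)
[col 2] pivot -2
  R3 -= -4*R2 → (0, 0, 0, -2)  (L[3][2] := -4)

U[2][2] = -2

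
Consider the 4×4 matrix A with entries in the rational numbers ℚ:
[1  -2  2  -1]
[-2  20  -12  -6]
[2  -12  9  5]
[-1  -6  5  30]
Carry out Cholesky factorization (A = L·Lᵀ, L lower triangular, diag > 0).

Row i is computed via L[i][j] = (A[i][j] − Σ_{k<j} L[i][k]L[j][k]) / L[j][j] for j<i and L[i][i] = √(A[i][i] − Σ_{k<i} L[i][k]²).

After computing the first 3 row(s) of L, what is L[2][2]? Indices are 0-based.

L[2][2] = 1

Step 1: L[0][0] = √(1) = 1.
  L[1][0] = (-2) / L[0][0] = -2.
Step 2: L[1][1] = √(16) = 4.
  L[2][0] = (2) / L[0][0] = 2.
  L[2][1] = (-8) / L[1][1] = -2.
Step 3: L[2][2] = √(1) = 1.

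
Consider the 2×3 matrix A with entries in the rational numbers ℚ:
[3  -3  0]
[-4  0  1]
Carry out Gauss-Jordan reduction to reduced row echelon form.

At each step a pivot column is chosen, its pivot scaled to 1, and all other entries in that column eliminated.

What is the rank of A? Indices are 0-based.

pivot(0,0)=3: scale R0 → (1, -1, 0)
  clear (1,0): R1 −= (-4)R0 → (0, -4, 1)
pivot(1,1)=-4: scale R1 → (0, 1, -1/4)
  clear (0,1): R0 −= (-1)R1 → (1, 0, -1/4)

rank = 2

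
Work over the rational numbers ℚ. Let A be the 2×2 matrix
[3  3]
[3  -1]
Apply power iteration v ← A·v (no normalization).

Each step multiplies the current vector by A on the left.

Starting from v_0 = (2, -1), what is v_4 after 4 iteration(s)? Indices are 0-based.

v_4 = (552, 200)

v_0 = (2, -1).
v_1 = A·v_0 = (3, 7).
v_2 = A·v_1 = (30, 2).
v_3 = A·v_2 = (96, 88).
v_4 = A·v_3 = (552, 200).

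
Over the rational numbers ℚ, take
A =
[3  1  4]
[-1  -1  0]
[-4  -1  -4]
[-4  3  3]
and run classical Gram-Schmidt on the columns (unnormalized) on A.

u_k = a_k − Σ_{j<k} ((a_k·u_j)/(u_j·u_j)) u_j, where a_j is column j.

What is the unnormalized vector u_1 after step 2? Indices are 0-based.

u_1 = (9/7, -23/21, -29/21, 55/21)

Step 1: u_0 = a_0 = (3, -1, -4, -4).
Step 2: u_1 = a_1 − (-2/21)·u_0 = (9/7, -23/21, -29/21, 55/21).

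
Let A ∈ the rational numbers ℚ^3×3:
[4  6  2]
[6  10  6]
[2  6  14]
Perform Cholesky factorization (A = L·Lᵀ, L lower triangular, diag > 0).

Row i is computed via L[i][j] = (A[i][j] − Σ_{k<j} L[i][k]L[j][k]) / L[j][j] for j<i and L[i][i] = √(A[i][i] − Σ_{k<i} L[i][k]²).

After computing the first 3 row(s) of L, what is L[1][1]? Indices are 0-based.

Step 1: L[0][0] = √(4) = 2.
  L[1][0] = (6) / L[0][0] = 3.
Step 2: L[1][1] = √(1) = 1.
  L[2][0] = (2) / L[0][0] = 1.
  L[2][1] = (3) / L[1][1] = 3.
Step 3: L[2][2] = √(4) = 2.

L[1][1] = 1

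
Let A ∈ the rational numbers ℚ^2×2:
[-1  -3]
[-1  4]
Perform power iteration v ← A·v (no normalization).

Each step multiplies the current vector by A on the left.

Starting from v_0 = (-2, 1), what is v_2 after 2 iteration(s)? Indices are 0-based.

v_0 = (-2, 1).
v_1 = A·v_0 = (-1, 6).
v_2 = A·v_1 = (-17, 25).

v_2 = (-17, 25)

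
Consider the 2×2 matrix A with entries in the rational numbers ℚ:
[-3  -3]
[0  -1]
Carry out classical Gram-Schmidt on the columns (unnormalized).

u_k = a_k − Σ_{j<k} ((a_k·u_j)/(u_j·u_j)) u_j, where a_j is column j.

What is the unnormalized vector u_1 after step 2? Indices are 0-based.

Step 1: u_0 = a_0 = (-3, 0).
Step 2: u_1 = a_1 − (1)·u_0 = (0, -1).

u_1 = (0, -1)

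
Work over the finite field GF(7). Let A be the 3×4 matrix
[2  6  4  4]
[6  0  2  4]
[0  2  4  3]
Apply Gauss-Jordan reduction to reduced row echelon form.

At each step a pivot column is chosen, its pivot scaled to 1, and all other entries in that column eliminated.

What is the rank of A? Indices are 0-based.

rank = 3

step 1: normalize row 0 (÷2) = (1, 3, 2, 2)
  row 1: subtract 6×row0 = (0, 3, 4, 6)
step 2: normalize row 1 (÷3) = (0, 1, 6, 2)
  row 0: subtract 3×row1 = (1, 0, 5, 3)
  row 2: subtract 2×row1 = (0, 0, 6, 6)
step 3: normalize row 2 (÷6) = (0, 0, 1, 1)
  row 0: subtract 5×row2 = (1, 0, 0, 5)
  row 1: subtract 6×row2 = (0, 1, 0, 3)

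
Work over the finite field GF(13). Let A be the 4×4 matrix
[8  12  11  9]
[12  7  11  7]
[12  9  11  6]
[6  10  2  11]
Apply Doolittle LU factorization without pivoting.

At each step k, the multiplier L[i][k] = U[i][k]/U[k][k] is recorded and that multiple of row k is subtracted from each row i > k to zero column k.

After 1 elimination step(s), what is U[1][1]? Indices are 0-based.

Step 1: pivot at (0,0) is 8.
  row1 ← row1 − (8)·row0  ⇒  L[1][0]=8, U row1=(0, 2, 1, 0)
  row2 ← row2 − (8)·row0  ⇒  L[2][0]=8, U row2=(0, 4, 1, 12)
  row3 ← row3 − (4)·row0  ⇒  L[3][0]=4, U row3=(0, 1, 10, 1)

U[1][1] = 2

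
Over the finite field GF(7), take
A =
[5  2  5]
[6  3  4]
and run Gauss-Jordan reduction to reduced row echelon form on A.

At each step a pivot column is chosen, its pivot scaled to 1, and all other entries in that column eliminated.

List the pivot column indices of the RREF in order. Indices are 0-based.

pivot columns: 0, 1

[1] R0 /= 5  ⇒  (1, 6, 1)
     R1 -= 6·R0  ⇒  (0, 2, 5)
[2] R1 /= 2  ⇒  (0, 1, 6)
     R0 -= 6·R1  ⇒  (1, 0, 0)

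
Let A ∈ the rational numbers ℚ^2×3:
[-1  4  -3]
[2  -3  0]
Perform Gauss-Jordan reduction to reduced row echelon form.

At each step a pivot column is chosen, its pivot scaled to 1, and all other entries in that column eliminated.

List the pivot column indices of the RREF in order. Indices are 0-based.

step 1: normalize row 0 (÷-1) = (1, -4, 3)
  row 1: subtract 2×row0 = (0, 5, -6)
step 2: normalize row 1 (÷5) = (0, 1, -6/5)
  row 0: subtract -4×row1 = (1, 0, -9/5)

pivot columns: 0, 1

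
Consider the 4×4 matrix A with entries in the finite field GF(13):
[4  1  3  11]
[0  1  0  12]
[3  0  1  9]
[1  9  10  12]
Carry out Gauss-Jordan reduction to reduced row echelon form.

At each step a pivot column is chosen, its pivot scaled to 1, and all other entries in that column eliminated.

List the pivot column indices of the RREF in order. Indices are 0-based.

step 1: normalize row 0 (÷4) = (1, 10, 4, 6)
  row 2: subtract 3×row0 = (0, 9, 2, 4)
  row 3: subtract 1×row0 = (0, 12, 6, 6)
step 2: normalize row 1 (÷1) = (0, 1, 0, 12)
  row 0: subtract 10×row1 = (1, 0, 4, 3)
  row 2: subtract 9×row1 = (0, 0, 2, 0)
  row 3: subtract 12×row1 = (0, 0, 6, 5)
step 3: normalize row 2 (÷2) = (0, 0, 1, 0)
  row 0: subtract 4×row2 = (1, 0, 0, 3)
  row 3: subtract 6×row2 = (0, 0, 0, 5)
step 4: normalize row 3 (÷5) = (0, 0, 0, 1)
  row 0: subtract 3×row3 = (1, 0, 0, 0)
  row 1: subtract 12×row3 = (0, 1, 0, 0)

pivot columns: 0, 1, 2, 3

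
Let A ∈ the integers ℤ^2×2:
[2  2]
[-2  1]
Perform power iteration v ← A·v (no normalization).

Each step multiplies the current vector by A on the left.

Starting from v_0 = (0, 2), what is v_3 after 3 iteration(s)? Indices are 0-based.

v_0 = (0, 2).
v_1 = A·v_0 = (4, 2).
v_2 = A·v_1 = (12, -6).
v_3 = A·v_2 = (12, -30).

v_3 = (12, -30)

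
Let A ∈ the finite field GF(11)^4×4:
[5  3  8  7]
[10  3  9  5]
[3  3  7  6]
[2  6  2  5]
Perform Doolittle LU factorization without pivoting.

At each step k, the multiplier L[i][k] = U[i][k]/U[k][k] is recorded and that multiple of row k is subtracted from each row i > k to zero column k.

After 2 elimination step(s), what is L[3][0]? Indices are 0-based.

L[3][0] = 7

[col 0] pivot 5
  R1 -= 2*R0 → (0, 8, 4, 2)  (L[1][0] := 2)
  R2 -= 5*R0 → (0, 10, 0, 4)  (L[2][0] := 5)
  R3 -= 7*R0 → (0, 7, 1, 0)  (L[3][0] := 7)
[col 1] pivot 8
  R2 -= 4*R1 → (0, 0, 6, 7)  (L[2][1] := 4)
  R3 -= 5*R1 → (0, 0, 3, 1)  (L[3][1] := 5)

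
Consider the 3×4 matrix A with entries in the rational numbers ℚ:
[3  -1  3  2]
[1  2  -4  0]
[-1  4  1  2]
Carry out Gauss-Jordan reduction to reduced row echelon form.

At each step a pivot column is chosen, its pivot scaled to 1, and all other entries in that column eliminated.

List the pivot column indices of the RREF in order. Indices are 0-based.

pivot columns: 0, 1, 2

step 1: normalize row 0 (÷3) = (1, -1/3, 1, 2/3)
  row 1: subtract 1×row0 = (0, 7/3, -5, -2/3)
  row 2: subtract -1×row0 = (0, 11/3, 2, 8/3)
step 2: normalize row 1 (÷7/3) = (0, 1, -15/7, -2/7)
  row 0: subtract -1/3×row1 = (1, 0, 2/7, 4/7)
  row 2: subtract 11/3×row1 = (0, 0, 69/7, 26/7)
step 3: normalize row 2 (÷69/7) = (0, 0, 1, 26/69)
  row 0: subtract 2/7×row2 = (1, 0, 0, 32/69)
  row 1: subtract -15/7×row2 = (0, 1, 0, 12/23)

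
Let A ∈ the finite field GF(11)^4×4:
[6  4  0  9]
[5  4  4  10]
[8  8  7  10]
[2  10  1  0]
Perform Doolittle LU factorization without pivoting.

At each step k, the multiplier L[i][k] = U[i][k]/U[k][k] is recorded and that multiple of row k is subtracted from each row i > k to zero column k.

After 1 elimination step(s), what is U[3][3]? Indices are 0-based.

U[3][3] = 8

k=0: U[0][0]=6
  eliminate (1,0): mult=10, new row 1: (0, 8, 4, 8); set L[1][0]=10
  eliminate (2,0): mult=5, new row 2: (0, 10, 7, 9); set L[2][0]=5
  eliminate (3,0): mult=4, new row 3: (0, 5, 1, 8); set L[3][0]=4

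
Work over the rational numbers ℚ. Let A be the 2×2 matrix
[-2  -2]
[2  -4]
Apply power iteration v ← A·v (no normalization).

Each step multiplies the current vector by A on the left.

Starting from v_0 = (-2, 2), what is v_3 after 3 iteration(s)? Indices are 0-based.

v_0 = (-2, 2).
v_1 = A·v_0 = (0, -12).
v_2 = A·v_1 = (24, 48).
v_3 = A·v_2 = (-144, -144).

v_3 = (-144, -144)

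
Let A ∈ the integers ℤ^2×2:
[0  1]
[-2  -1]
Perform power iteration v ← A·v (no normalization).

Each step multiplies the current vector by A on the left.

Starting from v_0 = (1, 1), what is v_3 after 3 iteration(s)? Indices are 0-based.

v_0 = (1, 1).
v_1 = A·v_0 = (1, -3).
v_2 = A·v_1 = (-3, 1).
v_3 = A·v_2 = (1, 5).

v_3 = (1, 5)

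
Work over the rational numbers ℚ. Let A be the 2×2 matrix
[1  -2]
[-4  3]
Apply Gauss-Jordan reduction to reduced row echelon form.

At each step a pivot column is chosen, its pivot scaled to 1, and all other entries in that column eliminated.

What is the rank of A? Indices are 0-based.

rank = 2

pivot(0,0)=1: scale R0 → (1, -2)
  clear (1,0): R1 −= (-4)R0 → (0, -5)
pivot(1,1)=-5: scale R1 → (0, 1)
  clear (0,1): R0 −= (-2)R1 → (1, 0)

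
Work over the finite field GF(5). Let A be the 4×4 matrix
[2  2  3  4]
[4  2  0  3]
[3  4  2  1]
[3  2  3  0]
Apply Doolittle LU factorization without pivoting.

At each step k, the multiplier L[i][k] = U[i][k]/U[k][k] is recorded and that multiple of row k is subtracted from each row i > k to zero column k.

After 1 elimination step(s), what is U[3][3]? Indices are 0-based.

[col 0] pivot 2
  R1 -= 2*R0 → (0, 3, 4, 0)  (L[1][0] := 2)
  R2 -= 4*R0 → (0, 1, 0, 0)  (L[2][0] := 4)
  R3 -= 4*R0 → (0, 4, 1, 4)  (L[3][0] := 4)

U[3][3] = 4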